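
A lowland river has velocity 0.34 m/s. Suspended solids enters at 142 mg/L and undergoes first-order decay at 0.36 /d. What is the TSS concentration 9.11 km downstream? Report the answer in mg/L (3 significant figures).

127 mg/L

Travel time t = 9.11 km / 0.34 m/s = 9110/0.34 = 2.679e+04 s = 0.3101 d.
First-order decay: C = 142·exp(−0.36·0.3101) = 142·0.8944 = 127 mg/L.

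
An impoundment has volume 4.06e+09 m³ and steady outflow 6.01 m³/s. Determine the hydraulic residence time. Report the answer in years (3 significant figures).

21.4 yr

Q = 6.01 m³/s × 3.156e+07 s/yr = 1.897e+08 m³/yr.
Hydraulic residence time τ = V/Q = 4.06e+09/1.897e+08 = 21.41 yr.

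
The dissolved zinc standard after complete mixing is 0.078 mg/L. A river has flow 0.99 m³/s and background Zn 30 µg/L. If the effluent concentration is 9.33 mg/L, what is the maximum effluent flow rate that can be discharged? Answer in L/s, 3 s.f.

30 µg/L = 0.03 mg/L.
Mass balance at complete mixing: C_std·(Q_w + Q_r) = Q_w·C_e + Q_r·C_b.
Rearranging, Q_w = Q_r·(C_std − C_b)/(C_e − C_std) = 0.99·(0.078 − 0.03) / (9.33 − 0.078) = 0.005136 m³/s.
= 5.136 L/s.

5.14 L/s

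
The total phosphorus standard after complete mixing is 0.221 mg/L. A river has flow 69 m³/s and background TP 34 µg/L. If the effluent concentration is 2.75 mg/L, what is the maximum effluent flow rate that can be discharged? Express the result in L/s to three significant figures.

34 µg/L = 0.034 mg/L.
Mass balance at complete mixing: C_std·(Q_w + Q_r) = Q_w·C_e + Q_r·C_b.
Rearranging, Q_w = Q_r·(C_std − C_b)/(C_e − C_std) = 69·(0.221 − 0.034) / (2.75 − 0.221) = 5.102 m³/s.
= 5102 L/s.

5100 L/s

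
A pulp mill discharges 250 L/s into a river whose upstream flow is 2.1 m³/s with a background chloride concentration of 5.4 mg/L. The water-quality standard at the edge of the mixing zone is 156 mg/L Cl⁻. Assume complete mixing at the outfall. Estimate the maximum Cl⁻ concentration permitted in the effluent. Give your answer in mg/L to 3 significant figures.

250 L/s = 0.25 m³/s.
Mass balance: 156·2.35 = 0.25·Cₑ + 2.1·5.4.
Cₑ = (366.6 − 11.34) / 0.25 = 1421 mg/L.

1420 mg/L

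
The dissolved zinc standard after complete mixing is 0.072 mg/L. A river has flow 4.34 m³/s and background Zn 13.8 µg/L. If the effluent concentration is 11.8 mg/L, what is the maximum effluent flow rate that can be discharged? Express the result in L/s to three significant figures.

13.8 µg/L = 0.0138 mg/L.
Mass balance at complete mixing: C_std·(Q_w + Q_r) = Q_w·C_e + Q_r·C_b.
Rearranging, Q_w = Q_r·(C_std − C_b)/(C_e − C_std) = 4.34·(0.072 − 0.0138) / (11.8 − 0.072) = 0.02154 m³/s.
= 21.54 L/s.

21.5 L/s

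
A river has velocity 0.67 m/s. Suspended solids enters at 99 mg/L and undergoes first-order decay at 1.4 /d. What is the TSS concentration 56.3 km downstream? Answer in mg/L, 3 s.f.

25.4 mg/L

Travel time t = 56.3 km / 0.67 m/s = 5.63e+04/0.67 = 8.403e+04 s = 0.9726 d.
First-order decay: C = 99·exp(−1.4·0.9726) = 99·0.2563 = 25.37 mg/L.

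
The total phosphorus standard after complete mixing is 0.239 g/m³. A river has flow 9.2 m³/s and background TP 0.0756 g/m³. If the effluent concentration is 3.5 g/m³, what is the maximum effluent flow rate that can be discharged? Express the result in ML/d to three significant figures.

Mass balance at complete mixing: C_std·(Q_w + Q_r) = Q_w·C_e + Q_r·C_b.
Rearranging, Q_w = Q_r·(C_std − C_b)/(C_e − C_std) = 9.2·(0.239 − 0.0756) / (3.5 − 0.239) = 0.461 m³/s.
= 39.83 ML/d.

39.8 ML/d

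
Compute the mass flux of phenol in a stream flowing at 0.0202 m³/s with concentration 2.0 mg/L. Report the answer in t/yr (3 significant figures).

1.27 t/yr

Mass flux = Q·C = 0.0202 m³/s × 2 g/m³ = 0.0404 g/s.
= 0.0404 g/s × 31.56 = 1.275 t/yr.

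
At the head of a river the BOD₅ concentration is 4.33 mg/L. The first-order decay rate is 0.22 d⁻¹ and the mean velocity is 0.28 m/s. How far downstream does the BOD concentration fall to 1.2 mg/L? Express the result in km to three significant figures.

141 km

From C = C₀·e^(−kt), t = ln(C₀/C)/k = ln(4.33/1.2)/0.22 = 1.283/0.22 = 5.833 d.
Distance = v·t = 0.28 m/s × 5.04e+05 s = 1.411e+05 m = 141.1 km.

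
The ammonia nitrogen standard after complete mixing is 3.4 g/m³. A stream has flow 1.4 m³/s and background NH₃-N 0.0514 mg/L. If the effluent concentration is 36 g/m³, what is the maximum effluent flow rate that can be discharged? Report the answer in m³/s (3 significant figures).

Mass balance at complete mixing: C_std·(Q_w + Q_r) = Q_w·C_e + Q_r·C_b.
Rearranging, Q_w = Q_r·(C_std − C_b)/(C_e − C_std) = 1.4·(3.4 − 0.0514) / (36 − 3.4) = 0.1438 m³/s.

0.144 m³/s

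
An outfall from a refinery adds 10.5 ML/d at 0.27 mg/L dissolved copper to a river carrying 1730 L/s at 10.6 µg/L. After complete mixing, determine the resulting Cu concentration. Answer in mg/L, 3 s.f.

0.0276 mg/L

10.5 ML/d = 0.1215 m³/s.
1730 L/s = 1.73 m³/s.
10.6 µg/L = 0.0106 mg/L.
By mass balance at complete mixing, C = (0.1215·0.27 + 1.73·0.0106) / (0.1215 + 1.73) = 0.05115/1.852 = 0.02763 mg/L.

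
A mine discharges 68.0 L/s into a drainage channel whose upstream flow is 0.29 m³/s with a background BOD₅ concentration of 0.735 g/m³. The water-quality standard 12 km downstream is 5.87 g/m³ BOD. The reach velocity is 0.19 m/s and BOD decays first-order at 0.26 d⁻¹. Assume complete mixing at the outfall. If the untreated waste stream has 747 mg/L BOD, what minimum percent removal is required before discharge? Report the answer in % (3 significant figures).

95.4 %

68.0 L/s = 0.068 m³/s.
Travel time to the compliance point: t = 1.2e+04/0.19 = 6.316e+04 s = 0.731 d; decay factor exp(−0.26·0.731) = 0.8269.
So the concentration just after mixing may be at most 5.87/0.8269 = 7.099 mg/L.
Mass balance: 7.099·0.358 = 0.068·Cₑ + 0.29·0.735.
Cₑ = (2.541 − 0.2131) / 0.068 = 34.24 mg/L.
Required removal = 1 − 34.24/747 = 95.42 %.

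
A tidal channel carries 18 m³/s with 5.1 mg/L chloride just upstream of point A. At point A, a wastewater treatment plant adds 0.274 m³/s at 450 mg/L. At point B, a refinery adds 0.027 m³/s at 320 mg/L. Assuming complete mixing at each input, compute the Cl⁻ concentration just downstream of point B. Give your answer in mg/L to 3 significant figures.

After input A: C = (18·5.1 + 0.274·450) / 18.27 = 11.77 mg/L.
After input B: C = (18.27·11.77 + 0.027·320) / 18.3 = 12.23 mg/L.

12.2 mg/L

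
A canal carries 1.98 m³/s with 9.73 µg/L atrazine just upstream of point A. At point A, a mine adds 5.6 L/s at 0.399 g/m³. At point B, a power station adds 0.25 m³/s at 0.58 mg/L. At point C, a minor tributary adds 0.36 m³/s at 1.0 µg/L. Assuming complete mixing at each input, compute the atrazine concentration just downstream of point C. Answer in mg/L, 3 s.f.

0.0643 mg/L

9.73 µg/L = 0.00973 mg/L.
5.6 L/s = 0.0056 m³/s.
After input A: C = (1.98·0.00973 + 0.0056·0.399) / 1.986 = 0.01083 mg/L.
After input B: C = (1.986·0.01083 + 0.25·0.58) / 2.236 = 0.07448 mg/L.
1.0 µg/L = 0.001 mg/L.
After input C: C = (2.236·0.07448 + 0.36·0.001) / 2.596 = 0.06429 mg/L.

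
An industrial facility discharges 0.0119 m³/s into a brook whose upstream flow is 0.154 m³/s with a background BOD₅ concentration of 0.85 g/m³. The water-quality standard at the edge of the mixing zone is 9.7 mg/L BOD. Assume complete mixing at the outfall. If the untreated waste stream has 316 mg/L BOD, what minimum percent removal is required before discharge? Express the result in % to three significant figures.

60.7 %

Mass balance: 9.7·0.1659 = 0.0119·Cₑ + 0.154·0.85.
Cₑ = (1.609 − 0.1309) / 0.0119 = 124.2 mg/L.
Required removal = 1 − 124.2/316 = 60.69 %.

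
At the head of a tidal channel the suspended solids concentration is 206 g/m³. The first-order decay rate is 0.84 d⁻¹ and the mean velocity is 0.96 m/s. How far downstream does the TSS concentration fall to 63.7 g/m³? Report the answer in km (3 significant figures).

From C = C₀·e^(−kt), t = ln(C₀/C)/k = ln(206/63.7)/0.84 = 1.174/0.84 = 1.397 d.
Distance = v·t = 0.96 m/s × 1.207e+05 s = 1.159e+05 m = 115.9 km.

116 km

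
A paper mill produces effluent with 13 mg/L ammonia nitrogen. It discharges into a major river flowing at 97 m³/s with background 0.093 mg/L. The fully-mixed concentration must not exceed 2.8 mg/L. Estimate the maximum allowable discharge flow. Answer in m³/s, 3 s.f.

25.7 m³/s

Mass balance at complete mixing: C_std·(Q_w + Q_r) = Q_w·C_e + Q_r·C_b.
Rearranging, Q_w = Q_r·(C_std − C_b)/(C_e − C_std) = 97·(2.8 − 0.093) / (13 − 2.8) = 25.74 m³/s.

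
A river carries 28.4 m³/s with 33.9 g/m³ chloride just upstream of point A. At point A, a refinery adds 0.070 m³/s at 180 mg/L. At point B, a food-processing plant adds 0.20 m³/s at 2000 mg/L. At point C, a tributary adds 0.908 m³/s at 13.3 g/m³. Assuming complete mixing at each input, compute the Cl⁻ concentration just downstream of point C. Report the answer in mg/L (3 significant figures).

After input A: C = (28.4·33.9 + 0.07·180) / 28.47 = 34.26 mg/L.
After input B: C = (28.47·34.26 + 0.2·2000) / 28.67 = 47.97 mg/L.
After input C: C = (28.67·47.97 + 0.908·13.3) / 29.58 = 46.91 mg/L.

46.9 mg/L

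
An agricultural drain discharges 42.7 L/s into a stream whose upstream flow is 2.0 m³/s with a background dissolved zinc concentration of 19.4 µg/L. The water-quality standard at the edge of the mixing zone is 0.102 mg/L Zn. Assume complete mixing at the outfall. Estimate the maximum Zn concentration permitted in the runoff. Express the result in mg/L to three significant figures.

42.7 L/s = 0.0427 m³/s.
19.4 µg/L = 0.0194 mg/L.
Mass balance: 0.102·2.043 = 0.0427·Cₑ + 2·0.0194.
Cₑ = (0.2084 − 0.0388) / 0.0427 = 3.971 mg/L.

3.97 mg/L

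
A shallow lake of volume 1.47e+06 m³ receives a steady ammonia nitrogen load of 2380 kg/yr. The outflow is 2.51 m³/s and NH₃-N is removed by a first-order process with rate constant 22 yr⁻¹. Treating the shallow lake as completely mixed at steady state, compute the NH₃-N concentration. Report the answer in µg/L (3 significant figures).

Outflow Q = 2.51 m³/s × 3.156e+07 s/yr = 7.921e+07 m³/yr.
Steady-state CSTR mass balance: W = Q·C + k·V·C, so C = W/(Q + kV).
Q + kV = 7.921e+07 + 22·1.47e+06 = 1.115e+08 m³/yr.
C = 2380/1.115e+08 = 2.134e-05 kg/m³ = 0.02134 mg/L = 21.34 µg/L.

21.3 µg/L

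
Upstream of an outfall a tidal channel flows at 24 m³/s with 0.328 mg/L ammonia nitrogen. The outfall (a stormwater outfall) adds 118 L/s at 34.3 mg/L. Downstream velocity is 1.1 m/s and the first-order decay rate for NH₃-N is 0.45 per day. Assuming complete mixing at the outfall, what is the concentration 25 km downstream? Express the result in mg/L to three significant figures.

118 L/s = 0.118 m³/s.
After complete mixing, C₀ = (0.118·34.3 + 24·0.328) / 24.12 = 0.4942 mg/L.
Travel time t = 2.5e+04 m / 1.1 m/s = 2.273e+04 s = 0.263 d.
C = 0.4942·exp(−0.45·0.263) = 0.4942·0.8884 = 0.439 mg/L.

0.439 mg/L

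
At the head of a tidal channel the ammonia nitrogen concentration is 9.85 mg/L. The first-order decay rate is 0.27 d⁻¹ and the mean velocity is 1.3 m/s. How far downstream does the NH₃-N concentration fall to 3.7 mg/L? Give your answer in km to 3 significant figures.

From C = C₀·e^(−kt), t = ln(C₀/C)/k = ln(9.85/3.7)/0.27 = 0.9791/0.27 = 3.626 d.
Distance = v·t = 1.3 m/s × 3.133e+05 s = 4.073e+05 m = 407.3 km.

407 km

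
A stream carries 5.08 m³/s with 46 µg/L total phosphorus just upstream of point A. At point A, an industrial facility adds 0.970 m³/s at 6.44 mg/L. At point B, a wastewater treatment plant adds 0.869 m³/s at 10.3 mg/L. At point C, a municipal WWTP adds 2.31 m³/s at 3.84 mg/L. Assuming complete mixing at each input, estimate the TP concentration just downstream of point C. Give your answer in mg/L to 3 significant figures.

46 µg/L = 0.046 mg/L.
After input A: C = (5.08·0.046 + 0.97·6.44) / 6.05 = 1.071 mg/L.
After input B: C = (6.05·1.071 + 0.869·10.3) / 6.919 = 2.23 mg/L.
After input C: C = (6.919·2.23 + 2.31·3.84) / 9.229 = 2.633 mg/L.

2.63 mg/L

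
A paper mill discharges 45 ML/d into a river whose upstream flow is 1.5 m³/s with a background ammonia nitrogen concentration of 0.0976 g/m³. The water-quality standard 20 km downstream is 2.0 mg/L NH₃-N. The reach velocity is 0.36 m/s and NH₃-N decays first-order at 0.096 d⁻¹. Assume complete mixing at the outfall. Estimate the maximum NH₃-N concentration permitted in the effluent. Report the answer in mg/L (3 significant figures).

7.97 mg/L

45 ML/d = 0.5208 m³/s.
Travel time to the compliance point: t = 2e+04/0.36 = 5.556e+04 s = 0.643 d; decay factor exp(−0.096·0.643) = 0.9401.
So the concentration just after mixing may be at most 2/0.9401 = 2.127 mg/L.
Mass balance: 2.127·2.021 = 0.5208·Cₑ + 1.5·0.0976.
Cₑ = (4.299 − 0.1464) / 0.5208 = 7.973 mg/L.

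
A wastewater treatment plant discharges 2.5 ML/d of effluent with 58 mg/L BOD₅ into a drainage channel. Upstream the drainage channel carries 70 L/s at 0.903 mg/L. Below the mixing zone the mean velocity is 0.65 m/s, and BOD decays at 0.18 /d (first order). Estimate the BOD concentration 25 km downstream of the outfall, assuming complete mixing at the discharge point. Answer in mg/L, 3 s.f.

2.5 ML/d = 0.02894 m³/s.
70 L/s = 0.07 m³/s.
After complete mixing, C₀ = (0.02894·58 + 0.07·0.903) / 0.09894 = 17.6 mg/L.
Travel time t = 2.5e+04 m / 0.65 m/s = 3.846e+04 s = 0.4452 d.
C = 17.6·exp(−0.18·0.4452) = 17.6·0.923 = 16.25 mg/L.

16.2 mg/L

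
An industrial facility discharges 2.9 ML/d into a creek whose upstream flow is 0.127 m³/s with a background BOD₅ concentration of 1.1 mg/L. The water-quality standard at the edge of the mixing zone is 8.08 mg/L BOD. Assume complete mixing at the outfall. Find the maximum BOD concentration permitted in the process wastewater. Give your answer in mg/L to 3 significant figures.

34.5 mg/L

2.9 ML/d = 0.03356 m³/s.
Mass balance: 8.08·0.1606 = 0.03356·Cₑ + 0.127·1.1.
Cₑ = (1.297 − 0.1397) / 0.03356 = 34.49 mg/L.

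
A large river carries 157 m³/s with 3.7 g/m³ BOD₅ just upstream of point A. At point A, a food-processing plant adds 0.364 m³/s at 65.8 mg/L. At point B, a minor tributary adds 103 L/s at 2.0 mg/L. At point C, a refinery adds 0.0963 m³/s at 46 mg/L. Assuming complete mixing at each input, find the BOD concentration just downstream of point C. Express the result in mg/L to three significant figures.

After input A: C = (157·3.7 + 0.364·65.8) / 157.4 = 3.844 mg/L.
103 L/s = 0.103 m³/s.
After input B: C = (157.4·3.844 + 0.103·2) / 157.5 = 3.842 mg/L.
After input C: C = (157.5·3.842 + 0.0963·46) / 157.6 = 3.868 mg/L.

3.87 mg/L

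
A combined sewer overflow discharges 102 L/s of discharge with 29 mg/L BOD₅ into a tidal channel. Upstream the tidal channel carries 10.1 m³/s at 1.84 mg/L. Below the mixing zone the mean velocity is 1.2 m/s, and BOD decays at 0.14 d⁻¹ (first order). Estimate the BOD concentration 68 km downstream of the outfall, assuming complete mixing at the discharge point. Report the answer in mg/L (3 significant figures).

102 L/s = 0.102 m³/s.
After complete mixing, C₀ = (0.102·29 + 10.1·1.84) / 10.2 = 2.112 mg/L.
Travel time t = 6.8e+04 m / 1.2 m/s = 5.667e+04 s = 0.6559 d.
C = 2.112·exp(−0.14·0.6559) = 2.112·0.9123 = 1.926 mg/L.

1.93 mg/L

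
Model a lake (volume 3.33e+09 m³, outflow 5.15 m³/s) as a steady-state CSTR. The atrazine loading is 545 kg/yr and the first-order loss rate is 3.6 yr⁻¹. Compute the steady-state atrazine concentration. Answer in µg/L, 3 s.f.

0.0449 µg/L

Outflow Q = 5.15 m³/s × 3.156e+07 s/yr = 1.625e+08 m³/yr.
Steady-state CSTR mass balance: W = Q·C + k·V·C, so C = W/(Q + kV).
Q + kV = 1.625e+08 + 3.6·3.33e+09 = 1.215e+10 m³/yr.
C = 545/1.215e+10 = 4.485e-08 kg/m³ = 4.485e-05 mg/L = 0.04485 µg/L.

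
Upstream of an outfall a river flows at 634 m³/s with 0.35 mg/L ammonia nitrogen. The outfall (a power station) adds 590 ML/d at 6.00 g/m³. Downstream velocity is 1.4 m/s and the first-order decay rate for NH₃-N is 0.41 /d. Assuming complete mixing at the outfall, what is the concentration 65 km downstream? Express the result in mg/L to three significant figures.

590 ML/d = 6.829 m³/s.
After complete mixing, C₀ = (6.829·6 + 634·0.35) / 640.8 = 0.4102 mg/L.
Travel time t = 6.5e+04 m / 1.4 m/s = 4.643e+04 s = 0.5374 d.
C = 0.4102·exp(−0.41·0.5374) = 0.4102·0.8023 = 0.3291 mg/L.

0.329 mg/L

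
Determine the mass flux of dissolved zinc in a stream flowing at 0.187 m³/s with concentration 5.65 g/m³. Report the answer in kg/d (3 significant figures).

Mass flux = Q·C = 0.187 m³/s × 5.65 g/m³ = 1.057 g/s.
= 1.057 g/s × 86.4 = 91.29 kg/d.

91.3 kg/d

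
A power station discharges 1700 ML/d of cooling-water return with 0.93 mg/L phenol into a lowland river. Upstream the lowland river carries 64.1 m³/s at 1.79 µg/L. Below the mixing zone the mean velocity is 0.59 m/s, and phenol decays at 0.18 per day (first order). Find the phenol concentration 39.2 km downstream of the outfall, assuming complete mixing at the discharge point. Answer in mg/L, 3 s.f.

0.191 mg/L

1700 ML/d = 19.68 m³/s.
1.79 µg/L = 0.00179 mg/L.
After complete mixing, C₀ = (19.68·0.93 + 64.1·0.00179) / 83.78 = 0.2198 mg/L.
Travel time t = 3.92e+04 m / 0.59 m/s = 6.644e+04 s = 0.769 d.
C = 0.2198·exp(−0.18·0.769) = 0.2198·0.8707 = 0.1914 mg/L.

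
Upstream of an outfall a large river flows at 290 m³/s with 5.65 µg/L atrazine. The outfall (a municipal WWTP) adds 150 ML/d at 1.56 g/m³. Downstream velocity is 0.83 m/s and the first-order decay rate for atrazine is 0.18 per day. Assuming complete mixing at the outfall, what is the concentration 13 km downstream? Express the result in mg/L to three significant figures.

0.0144 mg/L

150 ML/d = 1.736 m³/s.
5.65 µg/L = 0.00565 mg/L.
After complete mixing, C₀ = (1.736·1.56 + 290·0.00565) / 291.7 = 0.0149 mg/L.
Travel time t = 1.3e+04 m / 0.83 m/s = 1.566e+04 s = 0.1813 d.
C = 0.0149·exp(−0.18·0.1813) = 0.0149·0.9679 = 0.01442 mg/L.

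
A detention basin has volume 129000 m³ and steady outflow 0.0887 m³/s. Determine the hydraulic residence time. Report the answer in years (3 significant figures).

Q = 0.0887 m³/s × 3.156e+07 s/yr = 2.799e+06 m³/yr.
Hydraulic residence time τ = V/Q = 129000/2.799e+06 = 0.04609 yr.

0.0461 yr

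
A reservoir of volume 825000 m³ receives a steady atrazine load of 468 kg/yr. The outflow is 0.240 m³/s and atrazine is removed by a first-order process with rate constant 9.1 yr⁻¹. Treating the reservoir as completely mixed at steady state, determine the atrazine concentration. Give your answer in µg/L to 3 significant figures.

31.0 µg/L

Outflow Q = 0.240 m³/s × 3.156e+07 s/yr = 7.574e+06 m³/yr.
Steady-state CSTR mass balance: W = Q·C + k·V·C, so C = W/(Q + kV).
Q + kV = 7.574e+06 + 9.1·825000 = 1.508e+07 m³/yr.
C = 468/1.508e+07 = 3.103e-05 kg/m³ = 0.03103 mg/L = 31.03 µg/L.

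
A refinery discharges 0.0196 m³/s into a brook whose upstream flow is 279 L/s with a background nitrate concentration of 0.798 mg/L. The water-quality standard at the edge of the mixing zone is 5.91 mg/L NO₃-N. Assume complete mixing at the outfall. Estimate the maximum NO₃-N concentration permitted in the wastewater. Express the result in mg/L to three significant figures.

78.7 mg/L

279 L/s = 0.279 m³/s.
Mass balance: 5.91·0.2986 = 0.0196·Cₑ + 0.279·0.798.
Cₑ = (1.765 − 0.2226) / 0.0196 = 78.68 mg/L.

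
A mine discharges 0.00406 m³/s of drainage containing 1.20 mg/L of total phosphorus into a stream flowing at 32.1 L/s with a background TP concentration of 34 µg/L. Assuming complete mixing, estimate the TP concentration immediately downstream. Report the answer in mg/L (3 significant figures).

0.165 mg/L

32.1 L/s = 0.0321 m³/s.
34 µg/L = 0.034 mg/L.
Flow-weighted mixing gives C = (0.00406·1.2 + 0.0321·0.034) / (0.00406 + 0.0321) = 0.005963/0.03616 = 0.1649 mg/L.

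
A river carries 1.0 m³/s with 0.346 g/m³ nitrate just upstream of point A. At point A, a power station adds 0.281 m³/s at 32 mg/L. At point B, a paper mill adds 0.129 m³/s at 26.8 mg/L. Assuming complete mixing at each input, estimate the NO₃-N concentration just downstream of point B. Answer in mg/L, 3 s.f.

After input A: C = (1·0.346 + 0.281·32) / 1.281 = 7.29 mg/L.
After input B: C = (1.281·7.29 + 0.129·26.8) / 1.41 = 9.075 mg/L.

9.07 mg/L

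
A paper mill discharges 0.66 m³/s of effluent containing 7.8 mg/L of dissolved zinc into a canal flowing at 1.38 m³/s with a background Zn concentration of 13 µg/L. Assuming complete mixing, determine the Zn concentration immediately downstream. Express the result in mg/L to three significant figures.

2.53 mg/L

13 µg/L = 0.013 mg/L.
Conservation of mass across the mixing zone: C = (0.66·7.8 + 1.38·0.013) / (0.66 + 1.38) = 5.166/2.04 = 2.532 mg/L.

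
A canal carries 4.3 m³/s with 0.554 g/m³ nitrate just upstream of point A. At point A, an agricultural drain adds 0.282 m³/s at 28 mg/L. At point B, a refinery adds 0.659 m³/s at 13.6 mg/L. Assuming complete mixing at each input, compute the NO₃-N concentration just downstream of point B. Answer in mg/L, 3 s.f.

3.67 mg/L

After input A: C = (4.3·0.554 + 0.282·28) / 4.582 = 2.243 mg/L.
After input B: C = (4.582·2.243 + 0.659·13.6) / 5.241 = 3.671 mg/L.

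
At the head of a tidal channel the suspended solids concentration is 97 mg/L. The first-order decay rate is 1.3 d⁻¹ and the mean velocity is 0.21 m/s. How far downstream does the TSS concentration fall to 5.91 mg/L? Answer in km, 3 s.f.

39.1 km

From C = C₀·e^(−kt), t = ln(C₀/C)/k = ln(97/5.91)/1.3 = 2.798/1.3 = 2.152 d.
Distance = v·t = 0.21 m/s × 1.86e+05 s = 3.905e+04 m = 39.05 km.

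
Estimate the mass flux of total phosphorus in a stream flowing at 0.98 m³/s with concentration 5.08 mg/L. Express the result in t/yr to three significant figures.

Mass flux = Q·C = 0.98 m³/s × 5.08 g/m³ = 4.978 g/s.
= 4.978 g/s × 31.56 = 157.1 t/yr.

157 t/yr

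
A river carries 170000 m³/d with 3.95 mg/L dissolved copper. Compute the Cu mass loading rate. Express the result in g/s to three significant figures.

170000 m³/d = 1.968 m³/s.
Mass flux = Q·C = 1.968 m³/s × 3.95 g/m³ = 7.772 g/s.

7.77 g/s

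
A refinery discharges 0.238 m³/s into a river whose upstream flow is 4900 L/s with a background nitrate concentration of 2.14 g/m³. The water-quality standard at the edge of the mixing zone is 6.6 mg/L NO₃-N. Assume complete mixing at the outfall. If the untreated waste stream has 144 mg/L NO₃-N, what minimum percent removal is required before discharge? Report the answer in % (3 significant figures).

4900 L/s = 4.9 m³/s.
Mass balance: 6.6·5.138 = 0.238·Cₑ + 4.9·2.14.
Cₑ = (33.91 − 10.49) / 0.238 = 98.42 mg/L.
Required removal = 1 − 98.42/144 = 31.65 %.

31.7 %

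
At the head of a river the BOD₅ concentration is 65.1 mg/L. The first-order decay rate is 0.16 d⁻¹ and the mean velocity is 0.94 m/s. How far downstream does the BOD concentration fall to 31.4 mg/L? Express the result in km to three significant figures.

From C = C₀·e^(−kt), t = ln(C₀/C)/k = ln(65.1/31.4)/0.16 = 0.7291/0.16 = 4.557 d.
Distance = v·t = 0.94 m/s × 3.937e+05 s = 3.701e+05 m = 370.1 km.

370 km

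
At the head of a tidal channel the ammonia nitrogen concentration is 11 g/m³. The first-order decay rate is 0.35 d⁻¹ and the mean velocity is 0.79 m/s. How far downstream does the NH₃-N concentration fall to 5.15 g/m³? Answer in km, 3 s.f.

148 km

From C = C₀·e^(−kt), t = ln(C₀/C)/k = ln(11/5.15)/0.35 = 0.7589/0.35 = 2.168 d.
Distance = v·t = 0.79 m/s × 1.873e+05 s = 1.48e+05 m = 148 km.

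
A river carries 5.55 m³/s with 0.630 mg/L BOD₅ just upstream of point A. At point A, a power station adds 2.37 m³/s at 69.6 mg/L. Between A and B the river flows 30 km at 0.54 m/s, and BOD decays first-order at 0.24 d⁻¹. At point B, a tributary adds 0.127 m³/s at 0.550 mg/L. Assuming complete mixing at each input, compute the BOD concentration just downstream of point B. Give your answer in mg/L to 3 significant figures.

17.9 mg/L

After input A: C = (5.55·0.63 + 2.37·69.6) / 7.92 = 21.27 mg/L.
Over the 30 km reach to input B (t = 5.556e+04 s = 0.643 d), decay gives C = 21.27·exp(−0.24·0.643) = 18.23 mg/L.
After input B: C = (7.92·18.23 + 0.127·0.55) / 8.047 = 17.95 mg/L.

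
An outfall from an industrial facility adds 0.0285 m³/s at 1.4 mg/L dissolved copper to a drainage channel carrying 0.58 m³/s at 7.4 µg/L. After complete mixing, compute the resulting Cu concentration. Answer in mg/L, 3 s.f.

0.0726 mg/L

7.4 µg/L = 0.0074 mg/L.
Flow-weighted mixing gives C = (0.0285·1.4 + 0.58·0.0074) / (0.0285 + 0.58) = 0.04419/0.6085 = 0.07262 mg/L.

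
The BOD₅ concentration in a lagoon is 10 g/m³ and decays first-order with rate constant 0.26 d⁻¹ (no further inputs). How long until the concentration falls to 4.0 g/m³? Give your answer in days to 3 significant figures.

3.52 d

t = ln(C₀/C)/k = ln(10/4.0)/0.26 = 0.9163/0.26 = 3.524 d.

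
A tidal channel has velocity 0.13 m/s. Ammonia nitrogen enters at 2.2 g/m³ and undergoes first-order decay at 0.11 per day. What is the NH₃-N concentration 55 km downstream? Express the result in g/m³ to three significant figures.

1.28 g/m³

Travel time t = 55 km / 0.13 m/s = 5.5e+04/0.13 = 4.231e+05 s = 4.897 d.
First-order decay: C = 2.2·exp(−0.11·4.897) = 2.2·0.5835 = 1.284 g/m³.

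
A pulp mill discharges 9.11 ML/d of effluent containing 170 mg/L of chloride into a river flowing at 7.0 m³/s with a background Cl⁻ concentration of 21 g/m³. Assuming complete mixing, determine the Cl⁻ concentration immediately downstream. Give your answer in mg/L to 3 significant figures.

9.11 ML/d = 0.1054 m³/s.
By mass balance at complete mixing, C = (0.1054·170 + 7·21) / (0.1054 + 7) = 164.9/7.105 = 23.21 mg/L.

23.2 mg/L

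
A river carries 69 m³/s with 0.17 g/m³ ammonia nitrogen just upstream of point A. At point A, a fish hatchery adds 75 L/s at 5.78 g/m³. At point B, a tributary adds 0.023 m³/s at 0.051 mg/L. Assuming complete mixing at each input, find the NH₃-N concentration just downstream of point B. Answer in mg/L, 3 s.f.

0.176 mg/L

75 L/s = 0.075 m³/s.
After input A: C = (69·0.17 + 0.075·5.78) / 69.08 = 0.1761 mg/L.
After input B: C = (69.08·0.1761 + 0.023·0.051) / 69.1 = 0.176 mg/L.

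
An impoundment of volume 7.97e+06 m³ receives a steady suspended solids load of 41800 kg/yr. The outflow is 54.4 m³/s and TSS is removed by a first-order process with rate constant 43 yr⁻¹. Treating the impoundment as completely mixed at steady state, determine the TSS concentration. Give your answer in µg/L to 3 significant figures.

20.3 µg/L

Outflow Q = 54.4 m³/s × 3.156e+07 s/yr = 1.717e+09 m³/yr.
Steady-state CSTR mass balance: W = Q·C + k·V·C, so C = W/(Q + kV).
Q + kV = 1.717e+09 + 43·7.97e+06 = 2.059e+09 m³/yr.
C = 41800/2.059e+09 = 2.03e-05 kg/m³ = 0.0203 mg/L = 20.3 µg/L.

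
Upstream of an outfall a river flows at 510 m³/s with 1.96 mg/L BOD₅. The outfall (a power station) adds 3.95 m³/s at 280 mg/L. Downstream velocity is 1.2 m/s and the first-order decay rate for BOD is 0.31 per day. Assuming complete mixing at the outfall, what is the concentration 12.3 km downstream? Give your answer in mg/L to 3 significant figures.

After complete mixing, C₀ = (3.95·280 + 510·1.96) / 514 = 4.097 mg/L.
Travel time t = 1.23e+04 m / 1.2 m/s = 1.025e+04 s = 0.1186 d.
C = 4.097·exp(−0.31·0.1186) = 4.097·0.9639 = 3.949 mg/L.

3.95 mg/L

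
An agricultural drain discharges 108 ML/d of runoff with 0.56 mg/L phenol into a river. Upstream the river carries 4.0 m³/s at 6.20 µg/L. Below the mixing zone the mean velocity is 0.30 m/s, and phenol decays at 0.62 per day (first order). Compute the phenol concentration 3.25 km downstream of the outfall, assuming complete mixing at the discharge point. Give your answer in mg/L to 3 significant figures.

0.128 mg/L

108 ML/d = 1.25 m³/s.
6.20 µg/L = 0.0062 mg/L.
After complete mixing, C₀ = (1.25·0.56 + 4·0.0062) / 5.25 = 0.1381 mg/L.
Travel time t = 3250 m / 0.30 m/s = 1.083e+04 s = 0.1254 d.
C = 0.1381·exp(−0.62·0.1254) = 0.1381·0.9252 = 0.1277 mg/L.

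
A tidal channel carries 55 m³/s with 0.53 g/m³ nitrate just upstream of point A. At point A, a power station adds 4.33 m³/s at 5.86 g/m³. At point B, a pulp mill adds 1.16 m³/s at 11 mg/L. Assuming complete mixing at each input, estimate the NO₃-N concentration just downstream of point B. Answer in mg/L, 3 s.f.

After input A: C = (55·0.53 + 4.33·5.86) / 59.33 = 0.919 mg/L.
After input B: C = (59.33·0.919 + 1.16·11) / 60.49 = 1.112 mg/L.

1.11 mg/L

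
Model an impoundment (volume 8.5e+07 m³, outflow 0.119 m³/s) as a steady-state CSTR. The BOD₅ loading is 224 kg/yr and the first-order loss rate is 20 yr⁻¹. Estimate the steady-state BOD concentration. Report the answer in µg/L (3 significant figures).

Outflow Q = 0.119 m³/s × 3.156e+07 s/yr = 3.755e+06 m³/yr.
Steady-state CSTR mass balance: W = Q·C + k·V·C, so C = W/(Q + kV).
Q + kV = 3.755e+06 + 20·8.5e+07 = 1.704e+09 m³/yr.
C = 224/1.704e+09 = 1.315e-07 kg/m³ = 0.0001315 mg/L = 0.1315 µg/L.

0.131 µg/L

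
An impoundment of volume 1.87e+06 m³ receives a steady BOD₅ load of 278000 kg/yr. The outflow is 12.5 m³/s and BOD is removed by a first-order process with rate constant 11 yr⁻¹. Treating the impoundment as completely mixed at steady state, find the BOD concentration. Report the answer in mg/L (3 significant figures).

Outflow Q = 12.5 m³/s × 3.156e+07 s/yr = 3.945e+08 m³/yr.
Steady-state CSTR mass balance: W = Q·C + k·V·C, so C = W/(Q + kV).
Q + kV = 3.945e+08 + 11·1.87e+06 = 4.15e+08 m³/yr.
C = 278000/4.15e+08 = 0.0006698 kg/m³ = 0.6698 mg/L.

0.670 mg/L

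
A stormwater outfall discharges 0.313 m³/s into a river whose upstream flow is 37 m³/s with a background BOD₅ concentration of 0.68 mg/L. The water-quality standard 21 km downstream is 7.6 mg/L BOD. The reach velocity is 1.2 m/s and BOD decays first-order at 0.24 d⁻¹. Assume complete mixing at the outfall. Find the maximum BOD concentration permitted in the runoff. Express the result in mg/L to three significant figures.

Travel time to the compliance point: t = 2.1e+04/1.2 = 1.75e+04 s = 0.2025 d; decay factor exp(−0.24·0.2025) = 0.9526.
So the concentration just after mixing may be at most 7.6/0.9526 = 7.979 mg/L.
Mass balance: 7.979·37.31 = 0.313·Cₑ + 37·0.68.
Cₑ = (297.7 − 25.16) / 0.313 = 870.7 mg/L.

871 mg/L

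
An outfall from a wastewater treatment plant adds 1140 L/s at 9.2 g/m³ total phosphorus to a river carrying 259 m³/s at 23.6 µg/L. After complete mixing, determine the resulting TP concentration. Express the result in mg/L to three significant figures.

1140 L/s = 1.14 m³/s.
23.6 µg/L = 0.0236 mg/L.
Conservation of mass across the mixing zone: C = (1.14·9.2 + 259·0.0236) / (1.14 + 259) = 16.6/260.1 = 0.06381 mg/L.

0.0638 mg/L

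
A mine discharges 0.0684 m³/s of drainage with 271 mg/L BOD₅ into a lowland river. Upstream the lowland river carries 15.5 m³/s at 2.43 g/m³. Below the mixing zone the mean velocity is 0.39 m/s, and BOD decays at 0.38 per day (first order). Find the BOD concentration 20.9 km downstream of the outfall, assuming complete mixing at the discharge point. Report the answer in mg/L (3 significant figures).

After complete mixing, C₀ = (0.0684·271 + 15.5·2.43) / 15.57 = 3.61 mg/L.
Travel time t = 2.09e+04 m / 0.39 m/s = 5.359e+04 s = 0.6203 d.
C = 3.61·exp(−0.38·0.6203) = 3.61·0.79 = 2.852 mg/L.

2.85 mg/L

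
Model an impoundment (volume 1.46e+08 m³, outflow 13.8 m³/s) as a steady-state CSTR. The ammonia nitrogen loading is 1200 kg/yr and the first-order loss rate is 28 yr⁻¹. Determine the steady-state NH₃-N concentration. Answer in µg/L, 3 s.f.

0.265 µg/L

Outflow Q = 13.8 m³/s × 3.156e+07 s/yr = 4.355e+08 m³/yr.
Steady-state CSTR mass balance: W = Q·C + k·V·C, so C = W/(Q + kV).
Q + kV = 4.355e+08 + 28·1.46e+08 = 4.523e+09 m³/yr.
C = 1200/4.523e+09 = 2.653e-07 kg/m³ = 0.0002653 mg/L = 0.2653 µg/L.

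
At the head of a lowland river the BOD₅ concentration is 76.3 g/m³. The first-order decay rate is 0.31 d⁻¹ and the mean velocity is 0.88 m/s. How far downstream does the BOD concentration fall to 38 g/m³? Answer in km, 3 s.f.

171 km

From C = C₀·e^(−kt), t = ln(C₀/C)/k = ln(76.3/38)/0.31 = 0.6971/0.31 = 2.249 d.
Distance = v·t = 0.88 m/s × 1.943e+05 s = 1.71e+05 m = 171 km.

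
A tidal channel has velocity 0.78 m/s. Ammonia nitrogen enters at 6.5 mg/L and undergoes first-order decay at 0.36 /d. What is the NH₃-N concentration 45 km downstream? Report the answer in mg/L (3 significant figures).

5.11 mg/L

Travel time t = 45 km / 0.78 m/s = 4.5e+04/0.78 = 5.769e+04 s = 0.6677 d.
First-order decay: C = 6.5·exp(−0.36·0.6677) = 6.5·0.7863 = 5.111 mg/L.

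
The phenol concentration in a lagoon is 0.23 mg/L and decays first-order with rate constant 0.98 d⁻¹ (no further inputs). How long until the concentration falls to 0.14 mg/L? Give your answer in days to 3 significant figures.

0.507 d

t = ln(C₀/C)/k = ln(0.23/0.14)/0.98 = 0.4964/0.98 = 0.5066 d.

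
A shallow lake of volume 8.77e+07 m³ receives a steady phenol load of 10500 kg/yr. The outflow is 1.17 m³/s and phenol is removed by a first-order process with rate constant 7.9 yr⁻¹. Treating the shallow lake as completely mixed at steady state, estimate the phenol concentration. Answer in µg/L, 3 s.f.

14.4 µg/L

Outflow Q = 1.17 m³/s × 3.156e+07 s/yr = 3.692e+07 m³/yr.
Steady-state CSTR mass balance: W = Q·C + k·V·C, so C = W/(Q + kV).
Q + kV = 3.692e+07 + 7.9·8.77e+07 = 7.298e+08 m³/yr.
C = 10500/7.298e+08 = 1.439e-05 kg/m³ = 0.01439 mg/L = 14.39 µg/L.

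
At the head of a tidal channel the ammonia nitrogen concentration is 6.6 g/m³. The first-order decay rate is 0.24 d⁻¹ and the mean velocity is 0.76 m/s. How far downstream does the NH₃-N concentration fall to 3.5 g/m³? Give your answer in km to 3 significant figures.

174 km

From C = C₀·e^(−kt), t = ln(C₀/C)/k = ln(6.6/3.5)/0.24 = 0.6343/0.24 = 2.643 d.
Distance = v·t = 0.76 m/s × 2.284e+05 s = 1.735e+05 m = 173.5 km.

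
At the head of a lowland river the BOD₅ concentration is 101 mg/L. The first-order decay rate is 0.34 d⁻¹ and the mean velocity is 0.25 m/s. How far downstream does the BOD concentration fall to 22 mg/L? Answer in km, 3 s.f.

96.8 km

From C = C₀·e^(−kt), t = ln(C₀/C)/k = ln(101/22)/0.34 = 1.524/0.34 = 4.483 d.
Distance = v·t = 0.25 m/s × 3.873e+05 s = 9.682e+04 m = 96.82 km.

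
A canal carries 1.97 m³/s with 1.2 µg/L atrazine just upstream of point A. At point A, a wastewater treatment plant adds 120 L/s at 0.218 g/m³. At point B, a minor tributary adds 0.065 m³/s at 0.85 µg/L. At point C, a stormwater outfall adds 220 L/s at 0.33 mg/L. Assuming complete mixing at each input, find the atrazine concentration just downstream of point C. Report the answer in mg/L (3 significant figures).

0.0426 mg/L

1.2 µg/L = 0.0012 mg/L.
120 L/s = 0.12 m³/s.
After input A: C = (1.97·0.0012 + 0.12·0.218) / 2.09 = 0.01365 mg/L.
0.85 µg/L = 0.00085 mg/L.
After input B: C = (2.09·0.01365 + 0.065·0.00085) / 2.155 = 0.01326 mg/L.
220 L/s = 0.22 m³/s.
After input C: C = (2.155·0.01326 + 0.22·0.33) / 2.375 = 0.0426 mg/L.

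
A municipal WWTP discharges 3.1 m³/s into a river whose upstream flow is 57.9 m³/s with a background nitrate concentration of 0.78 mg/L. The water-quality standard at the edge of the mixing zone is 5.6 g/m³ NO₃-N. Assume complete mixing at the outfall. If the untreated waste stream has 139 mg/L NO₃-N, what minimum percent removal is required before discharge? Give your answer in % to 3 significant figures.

Mass balance: 5.6·61 = 3.1·Cₑ + 57.9·0.78.
Cₑ = (341.6 − 45.16) / 3.1 = 95.63 mg/L.
Required removal = 1 − 95.63/139 = 31.2 %.

31.2 %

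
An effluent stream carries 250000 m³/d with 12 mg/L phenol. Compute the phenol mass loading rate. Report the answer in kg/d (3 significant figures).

3000 kg/d

250000 m³/d = 2.894 m³/s.
Mass flux = Q·C = 2.894 m³/s × 12 g/m³ = 34.72 g/s.
= 34.72 g/s × 86.4 = 3000 kg/d.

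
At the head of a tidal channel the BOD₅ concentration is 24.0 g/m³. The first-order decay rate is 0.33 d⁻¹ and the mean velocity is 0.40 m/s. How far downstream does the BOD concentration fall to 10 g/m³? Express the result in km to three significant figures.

From C = C₀·e^(−kt), t = ln(C₀/C)/k = ln(24.0/10)/0.33 = 0.8755/0.33 = 2.653 d.
Distance = v·t = 0.40 m/s × 2.292e+05 s = 9.169e+04 m = 91.69 km.

91.7 km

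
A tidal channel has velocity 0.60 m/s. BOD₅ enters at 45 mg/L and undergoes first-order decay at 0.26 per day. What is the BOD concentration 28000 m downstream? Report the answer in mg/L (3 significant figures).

Travel time t = 28000 m / 0.60 m/s = 2.8e+04/0.60 = 4.667e+04 s = 0.5401 d.
First-order decay: C = 45·exp(−0.26·0.5401) = 45·0.869 = 39.1 mg/L.

39.1 mg/L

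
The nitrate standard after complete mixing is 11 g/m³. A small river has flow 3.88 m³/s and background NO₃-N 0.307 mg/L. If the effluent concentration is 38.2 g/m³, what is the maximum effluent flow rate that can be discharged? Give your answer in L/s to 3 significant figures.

Mass balance at complete mixing: C_std·(Q_w + Q_r) = Q_w·C_e + Q_r·C_b.
Rearranging, Q_w = Q_r·(C_std − C_b)/(C_e − C_std) = 3.88·(11 − 0.307) / (38.2 − 11) = 1.525 m³/s.
= 1525 L/s.

1530 L/s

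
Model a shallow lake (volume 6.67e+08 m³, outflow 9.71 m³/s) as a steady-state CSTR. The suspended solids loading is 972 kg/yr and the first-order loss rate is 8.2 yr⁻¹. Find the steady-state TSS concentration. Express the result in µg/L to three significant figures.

0.168 µg/L

Outflow Q = 9.71 m³/s × 3.156e+07 s/yr = 3.064e+08 m³/yr.
Steady-state CSTR mass balance: W = Q·C + k·V·C, so C = W/(Q + kV).
Q + kV = 3.064e+08 + 8.2·6.67e+08 = 5.776e+09 m³/yr.
C = 972/5.776e+09 = 1.683e-07 kg/m³ = 0.0001683 mg/L = 0.1683 µg/L.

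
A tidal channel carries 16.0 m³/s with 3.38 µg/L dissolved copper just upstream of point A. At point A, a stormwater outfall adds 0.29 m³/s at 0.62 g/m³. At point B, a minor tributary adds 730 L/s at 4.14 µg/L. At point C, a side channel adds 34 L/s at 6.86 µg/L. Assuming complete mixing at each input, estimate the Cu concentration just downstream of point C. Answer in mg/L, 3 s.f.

0.0139 mg/L

3.38 µg/L = 0.00338 mg/L.
After input A: C = (16·0.00338 + 0.29·0.62) / 16.29 = 0.01436 mg/L.
730 L/s = 0.73 m³/s.
4.14 µg/L = 0.00414 mg/L.
After input B: C = (16.29·0.01436 + 0.73·0.00414) / 17.02 = 0.01392 mg/L.
34 L/s = 0.034 m³/s.
6.86 µg/L = 0.00686 mg/L.
After input C: C = (17.02·0.01392 + 0.034·0.00686) / 17.05 = 0.0139 mg/L.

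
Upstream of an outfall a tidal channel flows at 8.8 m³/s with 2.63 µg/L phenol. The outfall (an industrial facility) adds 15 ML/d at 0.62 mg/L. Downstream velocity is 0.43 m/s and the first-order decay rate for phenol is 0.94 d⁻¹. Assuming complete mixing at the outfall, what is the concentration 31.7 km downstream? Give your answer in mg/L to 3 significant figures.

15 ML/d = 0.1736 m³/s.
2.63 µg/L = 0.00263 mg/L.
After complete mixing, C₀ = (0.1736·0.62 + 8.8·0.00263) / 8.974 = 0.01457 mg/L.
Travel time t = 3.17e+04 m / 0.43 m/s = 7.372e+04 s = 0.8533 d.
C = 0.01457·exp(−0.94·0.8533) = 0.01457·0.4484 = 0.006535 mg/L.

0.00654 mg/L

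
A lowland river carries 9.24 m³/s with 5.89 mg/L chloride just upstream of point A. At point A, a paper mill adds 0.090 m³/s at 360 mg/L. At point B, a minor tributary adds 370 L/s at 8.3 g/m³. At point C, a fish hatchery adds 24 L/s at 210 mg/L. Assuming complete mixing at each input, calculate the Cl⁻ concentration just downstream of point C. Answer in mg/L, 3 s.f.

9.76 mg/L

After input A: C = (9.24·5.89 + 0.09·360) / 9.33 = 9.306 mg/L.
370 L/s = 0.37 m³/s.
After input B: C = (9.33·9.306 + 0.37·8.3) / 9.7 = 9.267 mg/L.
24 L/s = 0.024 m³/s.
After input C: C = (9.7·9.267 + 0.024·210) / 9.724 = 9.763 mg/L.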